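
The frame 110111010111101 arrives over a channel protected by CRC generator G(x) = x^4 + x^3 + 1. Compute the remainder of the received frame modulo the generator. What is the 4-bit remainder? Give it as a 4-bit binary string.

Modulo-2 division of 110111010111101 by 11001:
  pos 0: 11011 XOR 11001 = 00010
  pos 3: 10101 XOR 11001 = 01100
  pos 4: 11000 XOR 11001 = 00001
  pos 8: 11111 XOR 11001 = 00110
  pos 10: 11001 XOR 11001 = 00000
Remainder = 0000 (zero — the frame passes the CRC check).

0000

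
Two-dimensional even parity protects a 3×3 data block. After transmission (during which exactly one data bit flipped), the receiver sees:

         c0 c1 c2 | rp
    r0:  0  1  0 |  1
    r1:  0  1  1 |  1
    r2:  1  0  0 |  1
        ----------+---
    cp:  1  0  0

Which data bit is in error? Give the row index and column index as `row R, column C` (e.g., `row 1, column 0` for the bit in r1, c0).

Recompute each row's even parity and compare to rp:
  r0: data parity 1, sent rp 1 → ok
  r1: data parity 0, sent rp 1 → mismatch
  r2: data parity 1, sent rp 1 → ok
Recompute each column's even parity and compare to cp:
  c0: data parity 1, sent cp 1 → ok
  c1: data parity 0, sent cp 0 → ok
  c2: data parity 1, sent cp 0 → mismatch
Exactly one row (r1) and one column (c2) fail → the flipped bit is at their intersection.

row 1, column 2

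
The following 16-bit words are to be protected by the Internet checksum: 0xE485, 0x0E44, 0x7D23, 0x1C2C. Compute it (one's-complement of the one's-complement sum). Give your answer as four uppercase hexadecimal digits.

73E6

One's-complement addition (fold any carry out of bit 15 back into bit 0):
  0xE485 + 0x0E44 = 0x0F2C9
  0xF2C9 + 0x7D23 = 0x16FEC → wrap carry → 0x6FED
  0x6FED + 0x1C2C = 0x08C19
One's-complement sum = 0x8C19.
Checksum = ~0x8C19 & 0xFFFF = 0x73E6.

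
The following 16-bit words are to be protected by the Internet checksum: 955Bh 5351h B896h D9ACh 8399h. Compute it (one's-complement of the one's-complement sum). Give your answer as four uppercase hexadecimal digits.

0176

One's-complement addition (fold any carry out of bit 15 back into bit 0):
  0x955B + 0x5351 = 0x0E8AC
  0xE8AC + 0xB896 = 0x1A142 → wrap carry → 0xA143
  0xA143 + 0xD9AC = 0x17AEF → wrap carry → 0x7AF0
  0x7AF0 + 0x8399 = 0x0FE89
One's-complement sum = 0xFE89.
Checksum = ~0xFE89 & 0xFFFF = 0x0176.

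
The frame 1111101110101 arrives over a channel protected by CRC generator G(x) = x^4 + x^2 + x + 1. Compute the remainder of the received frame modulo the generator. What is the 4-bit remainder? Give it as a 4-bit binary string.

Modulo-2 division of 1111101110101 by 10111:
  pos 0: 11111 XOR 10111 = 01000
  pos 1: 10000 XOR 10111 = 00111
  pos 3: 11111 XOR 10111 = 01000
  pos 4: 10001 XOR 10111 = 00110
  pos 6: 11001 XOR 10111 = 01110
  pos 7: 11100 XOR 10111 = 01011
  pos 8: 10111 XOR 10111 = 00000
Remainder = 0000 (zero — the frame passes the CRC check).

0000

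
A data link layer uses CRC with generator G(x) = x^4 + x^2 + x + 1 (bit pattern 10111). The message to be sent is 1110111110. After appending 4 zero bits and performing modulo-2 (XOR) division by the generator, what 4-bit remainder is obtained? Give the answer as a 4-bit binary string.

0000

Append 4 zeros: 11101111100000. Divide by 10111 (XOR where the leading bit is 1):
  pos 0: 11101 XOR 10111 = 01010
  pos 1: 10101 XOR 10111 = 00010
  pos 4: 10111 XOR 10111 = 00000
Remainder (last 4 bits) = 0000. This is the CRC / FCS.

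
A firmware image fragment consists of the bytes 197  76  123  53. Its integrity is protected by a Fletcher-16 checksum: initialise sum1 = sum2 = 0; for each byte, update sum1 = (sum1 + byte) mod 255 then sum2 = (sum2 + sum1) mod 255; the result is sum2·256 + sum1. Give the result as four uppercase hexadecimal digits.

28C2

Running sums (mod 255):
  after byte 0 (197): sum1=197, sum2=197
  after byte 1 (76): sum1=18, sum2=215
  after byte 2 (123): sum1=141, sum2=101
  after byte 3 (53): sum1=194, sum2=40
Checksum = sum2·256 + sum1 = 40·256 + 194 = 10434 = 0x28C2.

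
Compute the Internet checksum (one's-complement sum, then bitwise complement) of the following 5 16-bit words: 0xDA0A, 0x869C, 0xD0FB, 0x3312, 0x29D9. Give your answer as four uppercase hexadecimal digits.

7171

One's-complement addition (fold any carry out of bit 15 back into bit 0):
  0xDA0A + 0x869C = 0x160A6 → wrap carry → 0x60A7
  0x60A7 + 0xD0FB = 0x131A2 → wrap carry → 0x31A3
  0x31A3 + 0x3312 = 0x064B5
  0x64B5 + 0x29D9 = 0x08E8E
One's-complement sum = 0x8E8E.
Checksum = ~0x8E8E & 0xFFFF = 0x7171.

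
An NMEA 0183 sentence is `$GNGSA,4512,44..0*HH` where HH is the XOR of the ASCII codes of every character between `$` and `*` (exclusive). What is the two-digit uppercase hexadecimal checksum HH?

XOR the ASCII codes of the payload characters:
  'G' = 0x47 → acc = 0x47
  'N' = 0x4E → acc = 0x09
  'G' = 0x47 → acc = 0x4E
  'S' = 0x53 → acc = 0x1D
  'A' = 0x41 → acc = 0x5C
  ',' = 0x2C → acc = 0x70
  '4' = 0x34 → acc = 0x44
  '5' = 0x35 → acc = 0x71
  '1' = 0x31 → acc = 0x40
  '2' = 0x32 → acc = 0x72
  ',' = 0x2C → acc = 0x5E
  '4' = 0x34 → acc = 0x6A
  '4' = 0x34 → acc = 0x5E
  '.' = 0x2E → acc = 0x70
  '.' = 0x2E → acc = 0x5E
  '0' = 0x30 → acc = 0x6E
Checksum = 0x6E.

6E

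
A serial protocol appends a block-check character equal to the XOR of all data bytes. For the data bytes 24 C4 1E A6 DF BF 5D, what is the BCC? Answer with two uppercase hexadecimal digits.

65

XOR the bytes together:
  start with 0x24
  0x24 ⊕ 0xC4 = 0xE0
  0xE0 ⊕ 0x1E = 0xFE
  0xFE ⊕ 0xA6 = 0x58
  0x58 ⊕ 0xDF = 0x87
  0x87 ⊕ 0xBF = 0x38
  0x38 ⊕ 0x5D = 0x65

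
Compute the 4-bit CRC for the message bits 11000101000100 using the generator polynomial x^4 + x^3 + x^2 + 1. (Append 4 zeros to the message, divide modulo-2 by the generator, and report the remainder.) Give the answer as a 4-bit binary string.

Append 4 zeros: 110001010001000000. Divide by 11101 (XOR where the leading bit is 1):
  pos 0: 11000 XOR 11101 = 00101
  pos 2: 10110 XOR 11101 = 01011
  pos 3: 10111 XOR 11101 = 01010
  pos 4: 10100 XOR 11101 = 01001
  pos 5: 10010 XOR 11101 = 01111
  pos 6: 11110 XOR 11101 = 00011
  pos 9: 11100 XOR 11101 = 00001
  pos 13: 10000 XOR 11101 = 01101
Remainder (last 4 bits) = 1101. This is the CRC / FCS.

1101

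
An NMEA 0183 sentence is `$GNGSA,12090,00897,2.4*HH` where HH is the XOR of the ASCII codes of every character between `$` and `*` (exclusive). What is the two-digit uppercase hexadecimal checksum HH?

54

XOR the ASCII codes of the payload characters:
  'G' = 0x47 → acc = 0x47
  'N' = 0x4E → acc = 0x09
  'G' = 0x47 → acc = 0x4E
  'S' = 0x53 → acc = 0x1D
  'A' = 0x41 → acc = 0x5C
  ',' = 0x2C → acc = 0x70
  '1' = 0x31 → acc = 0x41
  '2' = 0x32 → acc = 0x73
  '0' = 0x30 → acc = 0x43
  '9' = 0x39 → acc = 0x7A
  '0' = 0x30 → acc = 0x4A
  ',' = 0x2C → acc = 0x66
  '0' = 0x30 → acc = 0x56
  '0' = 0x30 → acc = 0x66
  '8' = 0x38 → acc = 0x5E
  '9' = 0x39 → acc = 0x67
  '7' = 0x37 → acc = 0x50
  ',' = 0x2C → acc = 0x7C
  '2' = 0x32 → acc = 0x4E
  '.' = 0x2E → acc = 0x60
  '4' = 0x34 → acc = 0x54
Checksum = 0x54.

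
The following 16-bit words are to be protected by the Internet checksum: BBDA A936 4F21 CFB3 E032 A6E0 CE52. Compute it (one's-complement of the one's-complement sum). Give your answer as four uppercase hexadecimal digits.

26B3

One's-complement addition (fold any carry out of bit 15 back into bit 0):
  0xBBDA + 0xA936 = 0x16510 → wrap carry → 0x6511
  0x6511 + 0x4F21 = 0x0B432
  0xB432 + 0xCFB3 = 0x183E5 → wrap carry → 0x83E6
  0x83E6 + 0xE032 = 0x16418 → wrap carry → 0x6419
  0x6419 + 0xA6E0 = 0x10AF9 → wrap carry → 0x0AFA
  0x0AFA + 0xCE52 = 0x0D94C
One's-complement sum = 0xD94C.
Checksum = ~0xD94C & 0xFFFF = 0x26B3.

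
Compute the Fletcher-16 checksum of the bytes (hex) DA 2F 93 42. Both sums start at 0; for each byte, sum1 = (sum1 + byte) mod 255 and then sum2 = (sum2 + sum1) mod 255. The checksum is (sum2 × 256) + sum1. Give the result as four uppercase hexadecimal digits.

Running sums (mod 255):
  after byte 0 (DA): sum1=218, sum2=218
  after byte 1 (2F): sum1=10, sum2=228
  after byte 2 (93): sum1=157, sum2=130
  after byte 3 (42): sum1=223, sum2=98
Checksum = sum2·256 + sum1 = 98·256 + 223 = 25311 = 0x62DF.

62DF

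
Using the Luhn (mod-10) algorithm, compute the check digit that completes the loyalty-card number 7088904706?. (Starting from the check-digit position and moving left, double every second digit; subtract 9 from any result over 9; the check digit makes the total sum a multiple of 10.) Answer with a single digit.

7

Partial digits right→left: 6 0 7 4 0 9 8 8 0 7
Double every second digit counting from the check-digit position (so the 1st, 3rd, 5th, ... of the partial from the right).
  doubled (with −9 where >9): 3 5 0 7 0 → sum 15
  kept as-is: 0 4 9 8 7 → sum 28
Total = 15 + 28 = 43.
Check digit = (10 − (43 mod 10)) mod 10 = 7.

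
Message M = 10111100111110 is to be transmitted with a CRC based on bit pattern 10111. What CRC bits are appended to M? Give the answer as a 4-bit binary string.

1100

Append 4 zeros: 101111001111100000. Divide by 10111 (XOR where the leading bit is 1):
  pos 0: 10111 XOR 10111 = 00000
  pos 5: 10011 XOR 10111 = 00100
  pos 7: 10011 XOR 10111 = 00100
  pos 9: 10010 XOR 10111 = 00101
  pos 11: 10100 XOR 10111 = 00011
Remainder (last 4 bits) = 1100. This is the CRC / FCS.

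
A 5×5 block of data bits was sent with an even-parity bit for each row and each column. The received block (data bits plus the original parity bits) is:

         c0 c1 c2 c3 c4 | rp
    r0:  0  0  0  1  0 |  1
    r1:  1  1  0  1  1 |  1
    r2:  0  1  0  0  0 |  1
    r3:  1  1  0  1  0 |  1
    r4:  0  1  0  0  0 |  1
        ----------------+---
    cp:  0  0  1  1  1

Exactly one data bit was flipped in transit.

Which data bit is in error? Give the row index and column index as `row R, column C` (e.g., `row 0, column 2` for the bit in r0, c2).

row 1, column 2

Recompute each row's even parity and compare to rp:
  r0: data parity 1, sent rp 1 → ok
  r1: data parity 0, sent rp 1 → mismatch
  r2: data parity 1, sent rp 1 → ok
  r3: data parity 1, sent rp 1 → ok
  r4: data parity 1, sent rp 1 → ok
Recompute each column's even parity and compare to cp:
  c0: data parity 0, sent cp 0 → ok
  c1: data parity 0, sent cp 0 → ok
  c2: data parity 0, sent cp 1 → mismatch
  c3: data parity 1, sent cp 1 → ok
  c4: data parity 1, sent cp 1 → ok
Exactly one row (r1) and one column (c2) fail → the flipped bit is at their intersection.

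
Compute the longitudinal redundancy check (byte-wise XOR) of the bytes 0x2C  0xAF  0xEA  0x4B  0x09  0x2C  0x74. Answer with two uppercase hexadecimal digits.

73

XOR the bytes together:
  start with 0x2C
  0x2C ⊕ 0xAF = 0x83
  0x83 ⊕ 0xEA = 0x69
  0x69 ⊕ 0x4B = 0x22
  0x22 ⊕ 0x09 = 0x2B
  0x2B ⊕ 0x2C = 0x07
  0x07 ⊕ 0x74 = 0x73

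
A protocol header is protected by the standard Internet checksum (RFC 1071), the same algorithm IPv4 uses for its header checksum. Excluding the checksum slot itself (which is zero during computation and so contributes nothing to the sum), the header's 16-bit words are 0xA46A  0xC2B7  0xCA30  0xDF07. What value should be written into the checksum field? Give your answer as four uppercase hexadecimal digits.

One's-complement addition (fold any carry out of bit 15 back into bit 0):
  0xA46A + 0xC2B7 = 0x16721 → wrap carry → 0x6722
  0x6722 + 0xCA30 = 0x13152 → wrap carry → 0x3153
  0x3153 + 0xDF07 = 0x1105A → wrap carry → 0x105B
One's-complement sum = 0x105B.
Checksum = ~0x105B & 0xFFFF = 0xEFA4.

EFA4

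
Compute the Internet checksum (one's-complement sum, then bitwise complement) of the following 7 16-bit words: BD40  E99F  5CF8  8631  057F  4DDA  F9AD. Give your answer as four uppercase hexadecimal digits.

28EE

One's-complement addition (fold any carry out of bit 15 back into bit 0):
  0xBD40 + 0xE99F = 0x1A6DF → wrap carry → 0xA6E0
  0xA6E0 + 0x5CF8 = 0x103D8 → wrap carry → 0x03D9
  0x03D9 + 0x8631 = 0x08A0A
  0x8A0A + 0x057F = 0x08F89
  0x8F89 + 0x4DDA = 0x0DD63
  0xDD63 + 0xF9AD = 0x1D710 → wrap carry → 0xD711
One's-complement sum = 0xD711.
Checksum = ~0xD711 & 0xFFFF = 0x28EE.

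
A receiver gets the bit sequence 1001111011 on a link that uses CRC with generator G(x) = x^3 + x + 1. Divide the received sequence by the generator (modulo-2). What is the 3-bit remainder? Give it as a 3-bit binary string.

000

Modulo-2 division of 1001111011 by 1011:
  pos 0: 1001 XOR 1011 = 0010
  pos 2: 1011 XOR 1011 = 0000
  pos 6: 1011 XOR 1011 = 0000
Remainder = 000 (zero — the frame passes the CRC check).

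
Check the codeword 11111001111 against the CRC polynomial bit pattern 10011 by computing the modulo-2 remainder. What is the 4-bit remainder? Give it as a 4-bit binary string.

0000

Modulo-2 division of 11111001111 by 10011:
  pos 0: 11111 XOR 10011 = 01100
  pos 1: 11000 XOR 10011 = 01011
  pos 2: 10110 XOR 10011 = 00101
  pos 4: 10111 XOR 10011 = 00100
  pos 6: 10011 XOR 10011 = 00000
Remainder = 0000 (zero — the frame passes the CRC check).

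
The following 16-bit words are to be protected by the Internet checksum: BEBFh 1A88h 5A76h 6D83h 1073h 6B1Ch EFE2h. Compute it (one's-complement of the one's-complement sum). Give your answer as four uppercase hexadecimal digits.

One's-complement addition (fold any carry out of bit 15 back into bit 0):
  0xBEBF + 0x1A88 = 0x0D947
  0xD947 + 0x5A76 = 0x133BD → wrap carry → 0x33BE
  0x33BE + 0x6D83 = 0x0A141
  0xA141 + 0x1073 = 0x0B1B4
  0xB1B4 + 0x6B1C = 0x11CD0 → wrap carry → 0x1CD1
  0x1CD1 + 0xEFE2 = 0x10CB3 → wrap carry → 0x0CB4
One's-complement sum = 0x0CB4.
Checksum = ~0x0CB4 & 0xFFFF = 0xF34B.

F34B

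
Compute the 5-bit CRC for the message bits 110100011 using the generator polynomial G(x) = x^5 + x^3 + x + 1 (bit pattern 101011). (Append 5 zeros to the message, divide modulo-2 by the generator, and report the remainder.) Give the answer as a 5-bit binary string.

01011

Append 5 zeros: 11010001100000. Divide by 101011 (XOR where the leading bit is 1):
  pos 0: 110100 XOR 101011 = 011111
  pos 1: 111110 XOR 101011 = 010101
  pos 2: 101011 XOR 101011 = 000000
  pos 8: 100000 XOR 101011 = 001011
Remainder (last 5 bits) = 01011. This is the CRC / FCS.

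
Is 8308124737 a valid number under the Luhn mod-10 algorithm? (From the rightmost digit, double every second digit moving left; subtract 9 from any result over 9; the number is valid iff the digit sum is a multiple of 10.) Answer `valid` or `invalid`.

valid

From the right, keep odd positions and double even positions (subtract 9 from any doubled value over 9):
  doubled (positions 2,4,...): 6 8 2 0 7 → sum 23
  kept (positions 1,3,...): 7 7 2 8 3 → sum 27
Total = 50.
50 mod 10 = 0, so the number is valid.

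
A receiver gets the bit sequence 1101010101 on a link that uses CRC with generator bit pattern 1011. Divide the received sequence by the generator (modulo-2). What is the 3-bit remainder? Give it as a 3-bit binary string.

000

Modulo-2 division of 1101010101 by 1011:
  pos 0: 1101 XOR 1011 = 0110
  pos 1: 1100 XOR 1011 = 0111
  pos 2: 1111 XOR 1011 = 0100
  pos 3: 1000 XOR 1011 = 0011
  pos 5: 1110 XOR 1011 = 0101
  pos 6: 1011 XOR 1011 = 0000
Remainder = 000 (zero — the frame passes the CRC check).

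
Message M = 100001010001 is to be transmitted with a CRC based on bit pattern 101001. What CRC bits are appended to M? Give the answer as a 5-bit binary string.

10111

Append 5 zeros: 10000101000100000. Divide by 101001 (XOR where the leading bit is 1):
  pos 0: 100001 XOR 101001 = 001000
  pos 2: 100001 XOR 101001 = 001000
  pos 4: 100000 XOR 101001 = 001001
  pos 6: 100101 XOR 101001 = 001100
  pos 8: 110000 XOR 101001 = 011001
  pos 9: 110010 XOR 101001 = 011011
  pos 10: 110110 XOR 101001 = 011111
  pos 11: 111110 XOR 101001 = 010111
Remainder (last 5 bits) = 10111. This is the CRC / FCS.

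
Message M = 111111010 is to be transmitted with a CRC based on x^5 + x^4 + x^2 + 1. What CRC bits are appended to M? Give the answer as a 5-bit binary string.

Append 5 zeros: 11111101000000. Divide by 110101 (XOR where the leading bit is 1):
  pos 0: 111111 XOR 110101 = 001010
  pos 2: 101001 XOR 110101 = 011100
  pos 3: 111000 XOR 110101 = 001101
  pos 5: 110100 XOR 110101 = 000001
Remainder (last 5 bits) = 01000. This is the CRC / FCS.

01000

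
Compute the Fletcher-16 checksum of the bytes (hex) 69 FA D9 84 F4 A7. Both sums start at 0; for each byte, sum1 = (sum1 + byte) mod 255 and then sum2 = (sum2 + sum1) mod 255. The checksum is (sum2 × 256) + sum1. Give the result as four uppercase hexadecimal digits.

E55F

Running sums (mod 255):
  after byte 0 (69): sum1=105, sum2=105
  after byte 1 (FA): sum1=100, sum2=205
  after byte 2 (D9): sum1=62, sum2=12
  after byte 3 (84): sum1=194, sum2=206
  after byte 4 (F4): sum1=183, sum2=134
  after byte 5 (A7): sum1=95, sum2=229
Checksum = sum2·256 + sum1 = 229·256 + 95 = 58719 = 0xE55F.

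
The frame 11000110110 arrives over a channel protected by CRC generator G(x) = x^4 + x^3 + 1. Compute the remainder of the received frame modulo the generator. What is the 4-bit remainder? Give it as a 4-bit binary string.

1011

Modulo-2 division of 11000110110 by 11001:
  pos 0: 11000 XOR 11001 = 00001
  pos 4: 11101 XOR 11001 = 00100
  pos 6: 10010 XOR 11001 = 01011
Remainder = 1011 (nonzero — an error is detected).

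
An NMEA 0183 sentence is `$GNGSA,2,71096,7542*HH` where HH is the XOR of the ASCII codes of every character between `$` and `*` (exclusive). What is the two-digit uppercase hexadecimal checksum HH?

XOR the ASCII codes of the payload characters:
  'G' = 0x47 → acc = 0x47
  'N' = 0x4E → acc = 0x09
  'G' = 0x47 → acc = 0x4E
  'S' = 0x53 → acc = 0x1D
  'A' = 0x41 → acc = 0x5C
  ',' = 0x2C → acc = 0x70
  '2' = 0x32 → acc = 0x42
  ',' = 0x2C → acc = 0x6E
  '7' = 0x37 → acc = 0x59
  '1' = 0x31 → acc = 0x68
  '0' = 0x30 → acc = 0x58
  '9' = 0x39 → acc = 0x61
  '6' = 0x36 → acc = 0x57
  ',' = 0x2C → acc = 0x7B
  '7' = 0x37 → acc = 0x4C
  '5' = 0x35 → acc = 0x79
  '4' = 0x34 → acc = 0x4D
  '2' = 0x32 → acc = 0x7F
Checksum = 0x7F.

7F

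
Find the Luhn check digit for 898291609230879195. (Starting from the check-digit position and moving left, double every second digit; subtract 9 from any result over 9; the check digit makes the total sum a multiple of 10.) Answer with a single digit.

Partial digits right→left: 5 9 1 9 7 8 0 3 2 9 0 6 1 9 2 8 9 8
Double every second digit counting from the check-digit position (so the 1st, 3rd, 5th, ... of the partial from the right).
  doubled (with −9 where >9): 1 2 5 0 4 0 2 4 9 → sum 27
  kept as-is: 9 9 8 3 9 6 9 8 8 → sum 69
Total = 27 + 69 = 96.
Check digit = (10 − (96 mod 10)) mod 10 = 4.

4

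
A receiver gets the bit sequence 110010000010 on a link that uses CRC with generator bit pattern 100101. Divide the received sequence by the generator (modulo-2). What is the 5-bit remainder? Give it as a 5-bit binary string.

00000

Modulo-2 division of 110010000010 by 100101:
  pos 0: 110010 XOR 100101 = 010111
  pos 1: 101110 XOR 100101 = 001011
  pos 3: 101100 XOR 100101 = 001001
  pos 5: 100101 XOR 100101 = 000000
Remainder = 00000 (zero — the frame passes the CRC check).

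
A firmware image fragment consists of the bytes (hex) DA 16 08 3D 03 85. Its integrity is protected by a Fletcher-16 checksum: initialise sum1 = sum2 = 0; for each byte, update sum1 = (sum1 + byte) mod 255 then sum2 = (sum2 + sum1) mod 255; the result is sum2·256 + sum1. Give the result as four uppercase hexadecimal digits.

F2BE

Running sums (mod 255):
  after byte 0 (DA): sum1=218, sum2=218
  after byte 1 (16): sum1=240, sum2=203
  after byte 2 (08): sum1=248, sum2=196
  after byte 3 (3D): sum1=54, sum2=250
  after byte 4 (03): sum1=57, sum2=52
  after byte 5 (85): sum1=190, sum2=242
Checksum = sum2·256 + sum1 = 242·256 + 190 = 62142 = 0xF2BE.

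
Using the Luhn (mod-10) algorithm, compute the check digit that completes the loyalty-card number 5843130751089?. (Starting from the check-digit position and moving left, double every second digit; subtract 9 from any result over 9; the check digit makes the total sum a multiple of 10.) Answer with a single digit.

9

Partial digits right→left: 9 8 0 1 5 7 0 3 1 3 4 8 5
Double every second digit counting from the check-digit position (so the 1st, 3rd, 5th, ... of the partial from the right).
  doubled (with −9 where >9): 9 0 1 0 2 8 1 → sum 21
  kept as-is: 8 1 7 3 3 8 → sum 30
Total = 21 + 30 = 51.
Check digit = (10 − (51 mod 10)) mod 10 = 9.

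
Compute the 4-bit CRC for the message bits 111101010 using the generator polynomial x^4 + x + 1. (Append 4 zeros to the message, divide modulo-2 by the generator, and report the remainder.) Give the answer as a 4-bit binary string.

0001

Append 4 zeros: 1111010100000. Divide by 10011 (XOR where the leading bit is 1):
  pos 0: 11110 XOR 10011 = 01101
  pos 1: 11011 XOR 10011 = 01000
  pos 2: 10000 XOR 10011 = 00011
  pos 5: 11100 XOR 10011 = 01111
  pos 6: 11110 XOR 10011 = 01101
  pos 7: 11010 XOR 10011 = 01001
  pos 8: 10010 XOR 10011 = 00001
Remainder (last 4 bits) = 0001. This is the CRC / FCS.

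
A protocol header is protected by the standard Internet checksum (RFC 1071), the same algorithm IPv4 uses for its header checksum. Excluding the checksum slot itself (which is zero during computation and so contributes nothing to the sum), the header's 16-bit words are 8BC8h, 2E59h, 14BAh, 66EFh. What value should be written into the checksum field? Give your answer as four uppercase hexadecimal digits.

CA34

One's-complement addition (fold any carry out of bit 15 back into bit 0):
  0x8BC8 + 0x2E59 = 0x0BA21
  0xBA21 + 0x14BA = 0x0CEDB
  0xCEDB + 0x66EF = 0x135CA → wrap carry → 0x35CB
One's-complement sum = 0x35CB.
Checksum = ~0x35CB & 0xFFFF = 0xCA34.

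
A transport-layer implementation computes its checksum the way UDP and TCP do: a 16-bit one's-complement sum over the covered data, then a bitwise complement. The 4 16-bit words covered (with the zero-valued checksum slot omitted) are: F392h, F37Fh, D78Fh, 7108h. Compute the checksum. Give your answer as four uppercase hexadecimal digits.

One's-complement addition (fold any carry out of bit 15 back into bit 0):
  0xF392 + 0xF37F = 0x1E711 → wrap carry → 0xE712
  0xE712 + 0xD78F = 0x1BEA1 → wrap carry → 0xBEA2
  0xBEA2 + 0x7108 = 0x12FAA → wrap carry → 0x2FAB
One's-complement sum = 0x2FAB.
Checksum = ~0x2FAB & 0xFFFF = 0xD054.

D054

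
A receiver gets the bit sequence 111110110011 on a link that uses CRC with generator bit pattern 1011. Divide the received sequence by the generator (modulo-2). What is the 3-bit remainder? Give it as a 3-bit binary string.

000

Modulo-2 division of 111110110011 by 1011:
  pos 0: 1111 XOR 1011 = 0100
  pos 1: 1001 XOR 1011 = 0010
  pos 3: 1001 XOR 1011 = 0010
  pos 5: 1010 XOR 1011 = 0001
  pos 8: 1011 XOR 1011 = 0000
Remainder = 000 (zero — the frame passes the CRC check).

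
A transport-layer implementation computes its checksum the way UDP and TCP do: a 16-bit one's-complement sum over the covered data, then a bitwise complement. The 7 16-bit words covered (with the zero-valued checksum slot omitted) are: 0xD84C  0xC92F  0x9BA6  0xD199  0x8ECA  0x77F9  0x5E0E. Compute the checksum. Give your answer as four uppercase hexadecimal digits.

8C70

One's-complement addition (fold any carry out of bit 15 back into bit 0):
  0xD84C + 0xC92F = 0x1A17B → wrap carry → 0xA17C
  0xA17C + 0x9BA6 = 0x13D22 → wrap carry → 0x3D23
  0x3D23 + 0xD199 = 0x10EBC → wrap carry → 0x0EBD
  0x0EBD + 0x8ECA = 0x09D87
  0x9D87 + 0x77F9 = 0x11580 → wrap carry → 0x1581
  0x1581 + 0x5E0E = 0x0738F
One's-complement sum = 0x738F.
Checksum = ~0x738F & 0xFFFF = 0x8C70.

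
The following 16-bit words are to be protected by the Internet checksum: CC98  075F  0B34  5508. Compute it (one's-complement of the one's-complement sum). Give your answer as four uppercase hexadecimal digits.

One's-complement addition (fold any carry out of bit 15 back into bit 0):
  0xCC98 + 0x075F = 0x0D3F7
  0xD3F7 + 0x0B34 = 0x0DF2B
  0xDF2B + 0x5508 = 0x13433 → wrap carry → 0x3434
One's-complement sum = 0x3434.
Checksum = ~0x3434 & 0xFFFF = 0xCBCB.

CBCB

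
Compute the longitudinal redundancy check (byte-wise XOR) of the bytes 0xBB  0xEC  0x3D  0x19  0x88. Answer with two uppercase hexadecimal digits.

FB

XOR the bytes together:
  start with 0xBB
  0xBB ⊕ 0xEC = 0x57
  0x57 ⊕ 0x3D = 0x6A
  0x6A ⊕ 0x19 = 0x73
  0x73 ⊕ 0x88 = 0xFB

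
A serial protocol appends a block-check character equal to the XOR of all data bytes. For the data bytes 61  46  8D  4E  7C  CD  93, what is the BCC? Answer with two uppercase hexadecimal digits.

C6

XOR the bytes together:
  start with 0x61
  0x61 ⊕ 0x46 = 0x27
  0x27 ⊕ 0x8D = 0xAA
  0xAA ⊕ 0x4E = 0xE4
  0xE4 ⊕ 0x7C = 0x98
  0x98 ⊕ 0xCD = 0x55
  0x55 ⊕ 0x93 = 0xC6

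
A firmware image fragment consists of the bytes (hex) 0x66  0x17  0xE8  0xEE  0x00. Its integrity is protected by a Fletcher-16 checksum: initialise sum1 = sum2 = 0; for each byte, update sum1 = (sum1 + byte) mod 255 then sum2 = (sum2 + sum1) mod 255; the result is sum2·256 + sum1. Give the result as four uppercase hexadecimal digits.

Running sums (mod 255):
  after byte 0 (0x66): sum1=102, sum2=102
  after byte 1 (0x17): sum1=125, sum2=227
  after byte 2 (0xE8): sum1=102, sum2=74
  after byte 3 (0xEE): sum1=85, sum2=159
  after byte 4 (0x00): sum1=85, sum2=244
Checksum = sum2·256 + sum1 = 244·256 + 85 = 62549 = 0xF455.

F455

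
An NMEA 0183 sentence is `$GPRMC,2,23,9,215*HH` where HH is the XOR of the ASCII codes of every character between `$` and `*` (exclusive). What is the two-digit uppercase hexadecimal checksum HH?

77

XOR the ASCII codes of the payload characters:
  'G' = 0x47 → acc = 0x47
  'P' = 0x50 → acc = 0x17
  'R' = 0x52 → acc = 0x45
  'M' = 0x4D → acc = 0x08
  'C' = 0x43 → acc = 0x4B
  ',' = 0x2C → acc = 0x67
  '2' = 0x32 → acc = 0x55
  ',' = 0x2C → acc = 0x79
  '2' = 0x32 → acc = 0x4B
  '3' = 0x33 → acc = 0x78
  ',' = 0x2C → acc = 0x54
  '9' = 0x39 → acc = 0x6D
  ',' = 0x2C → acc = 0x41
  '2' = 0x32 → acc = 0x73
  '1' = 0x31 → acc = 0x42
  '5' = 0x35 → acc = 0x77
Checksum = 0x77.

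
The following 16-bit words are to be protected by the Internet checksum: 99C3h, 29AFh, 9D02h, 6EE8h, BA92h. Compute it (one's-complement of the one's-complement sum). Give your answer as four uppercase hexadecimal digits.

760F

One's-complement addition (fold any carry out of bit 15 back into bit 0):
  0x99C3 + 0x29AF = 0x0C372
  0xC372 + 0x9D02 = 0x16074 → wrap carry → 0x6075
  0x6075 + 0x6EE8 = 0x0CF5D
  0xCF5D + 0xBA92 = 0x189EF → wrap carry → 0x89F0
One's-complement sum = 0x89F0.
Checksum = ~0x89F0 & 0xFFFF = 0x760F.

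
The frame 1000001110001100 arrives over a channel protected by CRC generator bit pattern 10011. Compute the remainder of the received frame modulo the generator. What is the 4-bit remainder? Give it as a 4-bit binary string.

1001

Modulo-2 division of 1000001110001100 by 10011:
  pos 0: 10000 XOR 10011 = 00011
  pos 3: 11011 XOR 10011 = 01000
  pos 4: 10001 XOR 10011 = 00010
  pos 7: 10000 XOR 10011 = 00011
  pos 10: 11110 XOR 10011 = 01101
  pos 11: 11010 XOR 10011 = 01001
Remainder = 1001 (nonzero — an error is detected).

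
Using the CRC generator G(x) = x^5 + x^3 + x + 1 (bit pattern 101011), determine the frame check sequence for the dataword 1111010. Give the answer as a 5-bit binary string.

11010

Append 5 zeros: 111101000000. Divide by 101011 (XOR where the leading bit is 1):
  pos 0: 111101 XOR 101011 = 010110
  pos 1: 101100 XOR 101011 = 000111
  pos 4: 111000 XOR 101011 = 010011
  pos 5: 100110 XOR 101011 = 001101
Remainder (last 5 bits) = 11010. This is the CRC / FCS.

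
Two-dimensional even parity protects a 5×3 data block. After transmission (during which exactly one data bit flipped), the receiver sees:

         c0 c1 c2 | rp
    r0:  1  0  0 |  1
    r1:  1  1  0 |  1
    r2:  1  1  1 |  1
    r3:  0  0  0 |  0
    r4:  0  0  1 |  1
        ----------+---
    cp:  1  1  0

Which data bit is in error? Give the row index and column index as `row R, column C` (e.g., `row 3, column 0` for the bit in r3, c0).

row 1, column 1

Recompute each row's even parity and compare to rp:
  r0: data parity 1, sent rp 1 → ok
  r1: data parity 0, sent rp 1 → mismatch
  r2: data parity 1, sent rp 1 → ok
  r3: data parity 0, sent rp 0 → ok
  r4: data parity 1, sent rp 1 → ok
Recompute each column's even parity and compare to cp:
  c0: data parity 1, sent cp 1 → ok
  c1: data parity 0, sent cp 1 → mismatch
  c2: data parity 0, sent cp 0 → ok
Exactly one row (r1) and one column (c1) fail → the flipped bit is at their intersection.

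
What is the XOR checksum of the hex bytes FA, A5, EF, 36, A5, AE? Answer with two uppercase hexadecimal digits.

XOR the bytes together:
  start with 0xFA
  0xFA ⊕ 0xA5 = 0x5F
  0x5F ⊕ 0xEF = 0xB0
  0xB0 ⊕ 0x36 = 0x86
  0x86 ⊕ 0xA5 = 0x23
  0x23 ⊕ 0xAE = 0x8D

8D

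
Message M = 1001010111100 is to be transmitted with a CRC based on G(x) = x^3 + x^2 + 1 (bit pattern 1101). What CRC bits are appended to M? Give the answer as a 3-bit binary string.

Append 3 zeros: 1001010111100000. Divide by 1101 (XOR where the leading bit is 1):
  pos 0: 1001 XOR 1101 = 0100
  pos 1: 1000 XOR 1101 = 0101
  pos 2: 1011 XOR 1101 = 0110
  pos 3: 1100 XOR 1101 = 0001
  pos 6: 1111 XOR 1101 = 0010
  pos 8: 1010 XOR 1101 = 0111
  pos 9: 1110 XOR 1101 = 0011
  pos 11: 1100 XOR 1101 = 0001
Remainder (last 3 bits) = 010. This is the CRC / FCS.

010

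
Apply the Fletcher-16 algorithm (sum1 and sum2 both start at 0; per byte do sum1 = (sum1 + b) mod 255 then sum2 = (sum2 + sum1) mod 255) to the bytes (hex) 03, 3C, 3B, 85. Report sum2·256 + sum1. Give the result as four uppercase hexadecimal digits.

Running sums (mod 255):
  after byte 0 (03): sum1=3, sum2=3
  after byte 1 (3C): sum1=63, sum2=66
  after byte 2 (3B): sum1=122, sum2=188
  after byte 3 (85): sum1=0, sum2=188
Checksum = sum2·256 + sum1 = 188·256 + 0 = 48128 = 0xBC00.

BC00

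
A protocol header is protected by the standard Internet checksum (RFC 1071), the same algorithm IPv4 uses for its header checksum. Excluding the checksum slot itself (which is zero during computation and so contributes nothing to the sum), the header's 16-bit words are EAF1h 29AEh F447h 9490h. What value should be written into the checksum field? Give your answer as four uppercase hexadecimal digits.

One's-complement addition (fold any carry out of bit 15 back into bit 0):
  0xEAF1 + 0x29AE = 0x1149F → wrap carry → 0x14A0
  0x14A0 + 0xF447 = 0x108E7 → wrap carry → 0x08E8
  0x08E8 + 0x9490 = 0x09D78
One's-complement sum = 0x9D78.
Checksum = ~0x9D78 & 0xFFFF = 0x6287.

6287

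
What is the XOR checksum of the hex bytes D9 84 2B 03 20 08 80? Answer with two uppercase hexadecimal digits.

DD

XOR the bytes together:
  start with 0xD9
  0xD9 ⊕ 0x84 = 0x5D
  0x5D ⊕ 0x2B = 0x76
  0x76 ⊕ 0x03 = 0x75
  0x75 ⊕ 0x20 = 0x55
  0x55 ⊕ 0x08 = 0x5D
  0x5D ⊕ 0x80 = 0xDD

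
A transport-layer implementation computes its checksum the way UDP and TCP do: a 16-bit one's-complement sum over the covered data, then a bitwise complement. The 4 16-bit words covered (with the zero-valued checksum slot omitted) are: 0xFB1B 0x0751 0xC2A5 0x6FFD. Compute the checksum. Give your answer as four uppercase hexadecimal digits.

One's-complement addition (fold any carry out of bit 15 back into bit 0):
  0xFB1B + 0x0751 = 0x1026C → wrap carry → 0x026D
  0x026D + 0xC2A5 = 0x0C512
  0xC512 + 0x6FFD = 0x1350F → wrap carry → 0x3510
One's-complement sum = 0x3510.
Checksum = ~0x3510 & 0xFFFF = 0xCAEF.

CAEF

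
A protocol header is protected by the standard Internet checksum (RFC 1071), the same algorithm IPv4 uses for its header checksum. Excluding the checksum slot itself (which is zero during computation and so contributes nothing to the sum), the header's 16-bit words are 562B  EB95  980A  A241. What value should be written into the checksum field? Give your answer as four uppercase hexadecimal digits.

One's-complement addition (fold any carry out of bit 15 back into bit 0):
  0x562B + 0xEB95 = 0x141C0 → wrap carry → 0x41C1
  0x41C1 + 0x980A = 0x0D9CB
  0xD9CB + 0xA241 = 0x17C0C → wrap carry → 0x7C0D
One's-complement sum = 0x7C0D.
Checksum = ~0x7C0D & 0xFFFF = 0x83F2.

83F2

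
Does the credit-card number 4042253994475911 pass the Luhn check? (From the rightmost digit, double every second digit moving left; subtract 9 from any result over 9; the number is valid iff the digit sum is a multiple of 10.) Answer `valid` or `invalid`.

From the right, keep odd positions and double even positions (subtract 9 from any doubled value over 9):
  doubled (positions 2,4,...): 2 1 8 9 6 4 8 8 → sum 46
  kept (positions 1,3,...): 1 9 7 4 9 5 2 0 → sum 37
Total = 83.
83 mod 10 = 3, so the number is invalid.

invalid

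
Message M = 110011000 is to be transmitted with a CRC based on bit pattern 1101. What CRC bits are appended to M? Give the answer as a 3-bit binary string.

Append 3 zeros: 110011000000. Divide by 1101 (XOR where the leading bit is 1):
  pos 0: 1100 XOR 1101 = 0001
  pos 3: 1110 XOR 1101 = 0011
  pos 5: 1100 XOR 1101 = 0001
  pos 8: 1000 XOR 1101 = 0101
Remainder (last 3 bits) = 101. This is the CRC / FCS.

101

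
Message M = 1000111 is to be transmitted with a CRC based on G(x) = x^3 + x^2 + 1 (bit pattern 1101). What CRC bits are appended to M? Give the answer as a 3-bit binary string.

Append 3 zeros: 1000111000. Divide by 1101 (XOR where the leading bit is 1):
  pos 0: 1000 XOR 1101 = 0101
  pos 1: 1011 XOR 1101 = 0110
  pos 2: 1101 XOR 1101 = 0000
  pos 6: 1000 XOR 1101 = 0101
Remainder (last 3 bits) = 101. This is the CRC / FCS.

101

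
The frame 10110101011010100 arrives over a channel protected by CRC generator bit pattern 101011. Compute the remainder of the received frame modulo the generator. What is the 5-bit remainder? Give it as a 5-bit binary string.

11100

Modulo-2 division of 10110101011010100 by 101011:
  pos 0: 101101 XOR 101011 = 000110
  pos 3: 110010 XOR 101011 = 011001
  pos 4: 110011 XOR 101011 = 011000
  pos 5: 110001 XOR 101011 = 011010
  pos 6: 110100 XOR 101011 = 011111
  pos 7: 111111 XOR 101011 = 010100
  pos 8: 101000 XOR 101011 = 000011
Remainder = 11100 (nonzero — an error is detected).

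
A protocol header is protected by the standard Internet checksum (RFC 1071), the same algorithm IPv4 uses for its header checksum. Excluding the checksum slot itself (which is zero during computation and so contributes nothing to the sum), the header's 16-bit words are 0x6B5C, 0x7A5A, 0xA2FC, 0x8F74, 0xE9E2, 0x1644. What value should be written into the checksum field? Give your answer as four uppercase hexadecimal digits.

One's-complement addition (fold any carry out of bit 15 back into bit 0):
  0x6B5C + 0x7A5A = 0x0E5B6
  0xE5B6 + 0xA2FC = 0x188B2 → wrap carry → 0x88B3
  0x88B3 + 0x8F74 = 0x11827 → wrap carry → 0x1828
  0x1828 + 0xE9E2 = 0x1020A → wrap carry → 0x020B
  0x020B + 0x1644 = 0x0184F
One's-complement sum = 0x184F.
Checksum = ~0x184F & 0xFFFF = 0xE7B0.

E7B0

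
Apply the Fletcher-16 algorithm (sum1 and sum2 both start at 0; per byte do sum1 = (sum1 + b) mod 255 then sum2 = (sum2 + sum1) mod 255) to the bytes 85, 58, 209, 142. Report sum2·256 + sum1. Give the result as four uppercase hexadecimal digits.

36EF

Running sums (mod 255):
  after byte 0 (85): sum1=85, sum2=85
  after byte 1 (58): sum1=143, sum2=228
  after byte 2 (209): sum1=97, sum2=70
  after byte 3 (142): sum1=239, sum2=54
Checksum = sum2·256 + sum1 = 54·256 + 239 = 14063 = 0x36EF.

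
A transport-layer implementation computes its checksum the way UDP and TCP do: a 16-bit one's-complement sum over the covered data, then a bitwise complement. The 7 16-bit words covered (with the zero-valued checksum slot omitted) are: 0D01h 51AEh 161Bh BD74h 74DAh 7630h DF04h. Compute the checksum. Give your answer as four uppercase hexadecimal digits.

03B1

One's-complement addition (fold any carry out of bit 15 back into bit 0):
  0x0D01 + 0x51AE = 0x05EAF
  0x5EAF + 0x161B = 0x074CA
  0x74CA + 0xBD74 = 0x1323E → wrap carry → 0x323F
  0x323F + 0x74DA = 0x0A719
  0xA719 + 0x7630 = 0x11D49 → wrap carry → 0x1D4A
  0x1D4A + 0xDF04 = 0x0FC4E
One's-complement sum = 0xFC4E.
Checksum = ~0xFC4E & 0xFFFF = 0x03B1.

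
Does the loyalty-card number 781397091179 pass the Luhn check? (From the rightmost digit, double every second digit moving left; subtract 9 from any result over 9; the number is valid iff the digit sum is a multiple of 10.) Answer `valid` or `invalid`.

From the right, keep odd positions and double even positions (subtract 9 from any doubled value over 9):
  doubled (positions 2,4,...): 5 2 0 9 2 5 → sum 23
  kept (positions 1,3,...): 9 1 9 7 3 8 → sum 37
Total = 60.
60 mod 10 = 0, so the number is valid.

valid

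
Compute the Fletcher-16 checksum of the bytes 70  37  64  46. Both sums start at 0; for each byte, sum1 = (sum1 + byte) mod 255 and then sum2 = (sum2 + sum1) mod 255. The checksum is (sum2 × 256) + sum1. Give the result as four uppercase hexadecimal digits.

Running sums (mod 255):
  after byte 0 (70): sum1=70, sum2=70
  after byte 1 (37): sum1=107, sum2=177
  after byte 2 (64): sum1=171, sum2=93
  after byte 3 (46): sum1=217, sum2=55
Checksum = sum2·256 + sum1 = 55·256 + 217 = 14297 = 0x37D9.

37D9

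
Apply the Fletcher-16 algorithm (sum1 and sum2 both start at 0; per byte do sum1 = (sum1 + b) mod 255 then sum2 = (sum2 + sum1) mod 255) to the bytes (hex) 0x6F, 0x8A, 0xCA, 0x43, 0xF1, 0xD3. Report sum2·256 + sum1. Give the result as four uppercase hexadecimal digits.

Running sums (mod 255):
  after byte 0 (0x6F): sum1=111, sum2=111
  after byte 1 (0x8A): sum1=249, sum2=105
  after byte 2 (0xCA): sum1=196, sum2=46
  after byte 3 (0x43): sum1=8, sum2=54
  after byte 4 (0xF1): sum1=249, sum2=48
  after byte 5 (0xD3): sum1=205, sum2=253
Checksum = sum2·256 + sum1 = 253·256 + 205 = 64973 = 0xFDCD.

FDCD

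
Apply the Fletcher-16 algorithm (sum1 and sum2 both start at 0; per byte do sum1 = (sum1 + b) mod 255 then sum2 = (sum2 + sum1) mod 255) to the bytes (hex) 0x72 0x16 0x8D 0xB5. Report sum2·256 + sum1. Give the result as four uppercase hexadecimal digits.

Running sums (mod 255):
  after byte 0 (0x72): sum1=114, sum2=114
  after byte 1 (0x16): sum1=136, sum2=250
  after byte 2 (0x8D): sum1=22, sum2=17
  after byte 3 (0xB5): sum1=203, sum2=220
Checksum = sum2·256 + sum1 = 220·256 + 203 = 56523 = 0xDCCB.

DCCB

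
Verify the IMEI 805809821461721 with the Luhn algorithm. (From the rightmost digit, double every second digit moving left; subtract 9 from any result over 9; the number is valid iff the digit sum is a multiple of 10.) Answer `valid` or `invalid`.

valid

From the right, keep odd positions and double even positions (subtract 9 from any doubled value over 9):
  doubled (positions 2,4,...): 4 2 8 4 9 7 0 → sum 34
  kept (positions 1,3,...): 1 7 6 1 8 0 5 8 → sum 36
Total = 70.
70 mod 10 = 0, so the number is valid.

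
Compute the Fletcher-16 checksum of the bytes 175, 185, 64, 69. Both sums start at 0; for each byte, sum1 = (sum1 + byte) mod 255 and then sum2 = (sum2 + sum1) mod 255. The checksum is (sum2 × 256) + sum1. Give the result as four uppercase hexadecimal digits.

B1EE

Running sums (mod 255):
  after byte 0 (175): sum1=175, sum2=175
  after byte 1 (185): sum1=105, sum2=25
  after byte 2 (64): sum1=169, sum2=194
  after byte 3 (69): sum1=238, sum2=177
Checksum = sum2·256 + sum1 = 177·256 + 238 = 45550 = 0xB1EE.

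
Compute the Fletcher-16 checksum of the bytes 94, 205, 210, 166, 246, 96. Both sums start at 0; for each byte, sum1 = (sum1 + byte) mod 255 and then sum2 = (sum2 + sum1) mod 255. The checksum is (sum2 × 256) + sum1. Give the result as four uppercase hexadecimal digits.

Running sums (mod 255):
  after byte 0 (94): sum1=94, sum2=94
  after byte 1 (205): sum1=44, sum2=138
  after byte 2 (210): sum1=254, sum2=137
  after byte 3 (166): sum1=165, sum2=47
  after byte 4 (246): sum1=156, sum2=203
  after byte 5 (96): sum1=252, sum2=200
Checksum = sum2·256 + sum1 = 200·256 + 252 = 51452 = 0xC8FC.

C8FC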